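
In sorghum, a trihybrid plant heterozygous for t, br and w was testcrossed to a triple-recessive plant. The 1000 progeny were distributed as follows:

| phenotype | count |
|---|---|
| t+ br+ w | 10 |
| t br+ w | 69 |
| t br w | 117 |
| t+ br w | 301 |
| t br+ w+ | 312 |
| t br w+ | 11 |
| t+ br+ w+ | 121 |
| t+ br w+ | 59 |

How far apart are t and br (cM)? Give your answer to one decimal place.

The two most frequent reciprocal classes, t+ br w and t br+ w+, are the parental types, so the F1 was t+ br w / t br+ w+.
The two rarest classes, t+ br+ w and t br w+, are the double crossovers. Comparing them with the parentals, only the br allele has switched, so br is the middle locus and the order is w – br – t.
Crossovers in the br–t interval produce the single-crossover classes t br w and t+ br+ w+ (117 + 121 = 238) plus the double crossovers (21).
RF(br–t) = (238 + 21) / 1000 = 259/1000 = 0.2590 → 25.9 cM.

25.9 cM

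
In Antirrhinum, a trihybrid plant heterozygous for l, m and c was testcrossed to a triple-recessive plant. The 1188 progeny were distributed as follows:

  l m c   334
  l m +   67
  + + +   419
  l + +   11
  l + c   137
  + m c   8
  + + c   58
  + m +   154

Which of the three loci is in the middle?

The two most frequent reciprocal classes, + + + and l m c, are the parental types, so the F1 was + + + / l m c.
The two rarest classes, l + + and + m c, are the double crossovers. Comparing them with the parentals, only the l allele has switched, so l is the middle locus and the order is m – l – c.

l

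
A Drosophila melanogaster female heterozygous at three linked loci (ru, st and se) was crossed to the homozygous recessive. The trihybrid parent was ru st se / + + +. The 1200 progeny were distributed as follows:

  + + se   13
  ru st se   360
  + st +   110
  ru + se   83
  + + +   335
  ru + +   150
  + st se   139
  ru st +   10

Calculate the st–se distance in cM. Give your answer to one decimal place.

The two rarest classes, ru st + and + + se, are the double crossovers. Comparing them with the parentals, only the se allele has switched, so se is the middle locus and the order is st – se – ru.
Crossovers in the st–se interval produce the single-crossover classes ru + se and + st + (83 + 110 = 193) plus the double crossovers (23).
RF(st–se) = (193 + 23) / 1200 = 216/1200 = 0.1800 → 18.0 cM.

18.0 cM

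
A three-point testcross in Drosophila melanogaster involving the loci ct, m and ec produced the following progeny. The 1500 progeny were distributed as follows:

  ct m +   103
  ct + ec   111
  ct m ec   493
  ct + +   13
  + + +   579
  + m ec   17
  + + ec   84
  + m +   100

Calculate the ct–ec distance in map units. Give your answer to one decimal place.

The two most frequent reciprocal classes, + + + and ct m ec, are the parental types, so the F1 was + + + / ct m ec.
The two rarest classes, ct + + and + m ec, are the double crossovers. Comparing them with the parentals, only the ct allele has switched, so ct is the middle locus and the order is m – ct – ec.
Crossovers in the ct–ec interval produce the single-crossover classes + + ec and ct m + (84 + 103 = 187) plus the double crossovers (30).
RF(ct–ec) = (187 + 30) / 1500 = 217/1500 = 0.1447 → 14.5 map units.

14.5 map units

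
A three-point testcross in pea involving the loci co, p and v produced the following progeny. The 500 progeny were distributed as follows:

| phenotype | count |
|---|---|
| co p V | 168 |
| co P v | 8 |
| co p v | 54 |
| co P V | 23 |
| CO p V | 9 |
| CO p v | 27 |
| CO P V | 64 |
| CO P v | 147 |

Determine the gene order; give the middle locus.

The two most frequent reciprocal classes, CO P v and co p V, are the parental types, so the F1 was CO P v / co p V.
The two rarest classes, co P v and CO p V, are the double crossovers. Comparing them with the parentals, only the co allele has switched, so co is the middle locus and the order is v – co – p.

co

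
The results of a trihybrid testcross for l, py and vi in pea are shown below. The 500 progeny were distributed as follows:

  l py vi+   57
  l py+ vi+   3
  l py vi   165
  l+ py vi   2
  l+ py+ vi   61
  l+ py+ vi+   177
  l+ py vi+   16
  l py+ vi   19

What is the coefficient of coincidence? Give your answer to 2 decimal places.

The two most frequent reciprocal classes, l py vi and l+ py+ vi+, are the parental types, so the F1 was l py vi / l+ py+ vi+.
The two rarest classes, l+ py vi and l py+ vi+, are the double crossovers. Comparing them with the parentals, only the l allele has switched, so l is the middle locus and the order is py – l – vi.
py–l: (35 + 5)/500 = 0.0800; l–vi: (118 + 5)/500 = 0.2460.
Expected DCO frequency = 0.0800 × 0.2460 ≈ 0.01968; observed = 5/500 ≈ 0.01000.
Coefficient of coincidence = 0.01000/0.01968 ≈ 0.51.

0.51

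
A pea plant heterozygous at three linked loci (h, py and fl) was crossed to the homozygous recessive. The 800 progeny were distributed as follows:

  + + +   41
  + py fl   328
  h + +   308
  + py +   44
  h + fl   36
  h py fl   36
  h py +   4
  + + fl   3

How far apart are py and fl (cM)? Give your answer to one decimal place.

The two most frequent reciprocal classes, + py fl and h + +, are the parental types, so the F1 was + py fl / h + +.
The two rarest classes, + + fl and h py +, are the double crossovers. Comparing them with the parentals, only the py allele has switched, so py is the middle locus and the order is fl – py – h.
Crossovers in the fl–py interval produce the single-crossover classes + py + and h + fl (44 + 36 = 80) plus the double crossovers (7).
RF(fl–py) = (80 + 7) / 800 = 87/800 = 0.1087 → 10.9 cM.

10.9 cM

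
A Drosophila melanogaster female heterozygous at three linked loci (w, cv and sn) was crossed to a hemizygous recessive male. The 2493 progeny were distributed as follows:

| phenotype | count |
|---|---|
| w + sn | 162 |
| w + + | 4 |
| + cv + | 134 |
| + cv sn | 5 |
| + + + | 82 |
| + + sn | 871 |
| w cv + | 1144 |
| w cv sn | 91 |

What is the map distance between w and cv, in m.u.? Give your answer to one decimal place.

12.2 m.u.

The two most frequent reciprocal classes, w cv + and + + sn, are the parental types, so the F1 was w cv + / + + sn.
The two rarest classes, w + + and + cv sn, are the double crossovers. Comparing them with the parentals, only the cv allele has switched, so cv is the middle locus and the order is sn – cv – w.
Crossovers in the cv–w interval produce the single-crossover classes + cv + and w + sn (134 + 162 = 296) plus the double crossovers (9).
RF(cv–w) = (296 + 9) / 2493 = 305/2493 = 0.1223 → 12.2 m.u.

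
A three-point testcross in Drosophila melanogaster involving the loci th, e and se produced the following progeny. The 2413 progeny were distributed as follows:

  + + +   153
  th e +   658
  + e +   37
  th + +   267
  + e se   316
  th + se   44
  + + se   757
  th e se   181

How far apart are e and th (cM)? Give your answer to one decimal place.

27.5 cM

The two most frequent reciprocal classes, + + se and th e +, are the parental types, so the F1 was + + se / th e +.
The two rarest classes, th + se and + e +, are the double crossovers. Comparing them with the parentals, only the th allele has switched, so th is the middle locus and the order is e – th – se.
Crossovers in the e–th interval produce the single-crossover classes + e se and th + + (316 + 267 = 583) plus the double crossovers (81).
RF(e–th) = (583 + 81) / 2413 = 664/2413 = 0.2752 → 27.5 cM.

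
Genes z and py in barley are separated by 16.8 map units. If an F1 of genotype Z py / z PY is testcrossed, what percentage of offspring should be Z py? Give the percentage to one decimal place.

A map distance of 16.8 map units corresponds to a recombination frequency of 0.168.
The F1 is Z py / z PY, so Z py is a parental gamete class with expected frequency (1 − r)/2 = 0.832/2 = 0.4160.
That is 0.4160 = 41.6% of the progeny.

41.6%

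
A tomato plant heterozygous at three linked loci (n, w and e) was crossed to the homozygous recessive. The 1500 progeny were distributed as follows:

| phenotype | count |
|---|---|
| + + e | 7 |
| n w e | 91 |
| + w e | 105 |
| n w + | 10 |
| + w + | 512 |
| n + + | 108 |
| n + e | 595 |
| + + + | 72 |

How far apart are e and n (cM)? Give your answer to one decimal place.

The two most frequent reciprocal classes, + w + and n + e, are the parental types, so the F1 was + w + / n + e.
The two rarest classes, n w + and + + e, are the double crossovers. Comparing them with the parentals, only the n allele has switched, so n is the middle locus and the order is e – n – w.
Crossovers in the e–n interval produce the single-crossover classes + w e and n + + (105 + 108 = 213) plus the double crossovers (17).
RF(e–n) = (213 + 17) / 1500 = 230/1500 = 0.1533 → 15.3 cM.

15.3 cM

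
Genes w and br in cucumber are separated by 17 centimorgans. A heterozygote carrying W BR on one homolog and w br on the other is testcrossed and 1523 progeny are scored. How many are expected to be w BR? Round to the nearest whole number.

129

A map distance of 17 centimorgans corresponds to a recombination frequency of 0.170.
The F1 is W BR / w br, so w BR is a recombinant gamete class with expected frequency r/2 = 0.170/2 = 0.0850.
Expected number = 0.0850 × 1523 = 129.46 ≈ 129.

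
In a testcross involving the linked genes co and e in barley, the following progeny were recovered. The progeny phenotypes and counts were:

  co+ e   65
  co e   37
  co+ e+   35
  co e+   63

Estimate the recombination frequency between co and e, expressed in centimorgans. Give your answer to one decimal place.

The two most frequent classes, co+ e (65) and co e+ (63), are the parental types, so the F1 was co+ e / co e+.
The recombinant classes are co+ e+ and co e: 35 + 37 = 72.
Recombination frequency = 72/200 = 0.3600 ≈ 36.0%, i.e. 36.0 centimorgans.

36.0 centimorgans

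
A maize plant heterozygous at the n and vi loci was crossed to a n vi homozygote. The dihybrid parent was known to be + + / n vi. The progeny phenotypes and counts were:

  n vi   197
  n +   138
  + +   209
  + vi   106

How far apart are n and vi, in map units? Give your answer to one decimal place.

The recombinant classes are + vi and n +: 106 + 138 = 244.
Recombination frequency = 244/650 = 0.3754 ≈ 37.5%, i.e. 37.5 map units.

37.5 map units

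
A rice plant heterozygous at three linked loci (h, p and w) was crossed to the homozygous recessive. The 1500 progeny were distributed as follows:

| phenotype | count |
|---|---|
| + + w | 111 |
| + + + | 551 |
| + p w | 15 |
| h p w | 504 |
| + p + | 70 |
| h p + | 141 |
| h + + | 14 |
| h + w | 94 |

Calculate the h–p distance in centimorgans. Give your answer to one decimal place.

The two most frequent reciprocal classes, + + + and h p w, are the parental types, so the F1 was + + + / h p w.
The two rarest classes, h + + and + p w, are the double crossovers. Comparing them with the parentals, only the h allele has switched, so h is the middle locus and the order is w – h – p.
Crossovers in the h–p interval produce the single-crossover classes + p + and h + w (70 + 94 = 164) plus the double crossovers (29).
RF(h–p) = (164 + 29) / 1500 = 193/1500 = 0.1287 → 12.9 centimorgans.

12.9 centimorgans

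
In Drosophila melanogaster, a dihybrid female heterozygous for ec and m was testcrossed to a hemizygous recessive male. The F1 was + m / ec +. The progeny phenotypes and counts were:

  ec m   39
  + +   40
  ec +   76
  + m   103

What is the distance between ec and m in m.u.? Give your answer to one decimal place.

30.6 m.u.

The recombinant classes are + + and ec m: 40 + 39 = 79.
Recombination frequency = 79/258 = 0.3062 ≈ 30.6%, i.e. 30.6 m.u.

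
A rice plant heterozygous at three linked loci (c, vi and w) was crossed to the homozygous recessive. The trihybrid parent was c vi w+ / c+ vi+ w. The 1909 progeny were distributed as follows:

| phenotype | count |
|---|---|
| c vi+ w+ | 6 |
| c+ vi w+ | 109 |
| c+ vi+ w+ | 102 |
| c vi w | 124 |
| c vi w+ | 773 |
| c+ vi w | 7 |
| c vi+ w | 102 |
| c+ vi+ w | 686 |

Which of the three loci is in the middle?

vi

The two rarest classes, c vi+ w+ and c+ vi w, are the double crossovers. Comparing them with the parentals, only the vi allele has switched, so vi is the middle locus and the order is c – vi – w.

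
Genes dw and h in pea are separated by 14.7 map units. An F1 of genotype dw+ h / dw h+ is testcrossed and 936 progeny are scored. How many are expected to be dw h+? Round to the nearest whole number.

399

A map distance of 14.7 map units corresponds to a recombination frequency of 0.147.
The F1 is dw+ h / dw h+, so dw h+ is a parental gamete class with expected frequency (1 − r)/2 = 0.853/2 = 0.4265.
Expected number = 0.4265 × 936 = 399.20 ≈ 399.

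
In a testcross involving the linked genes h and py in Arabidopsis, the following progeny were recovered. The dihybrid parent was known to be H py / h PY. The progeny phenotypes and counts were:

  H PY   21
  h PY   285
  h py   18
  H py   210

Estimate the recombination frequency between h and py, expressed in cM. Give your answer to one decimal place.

The recombinant classes are H PY and h py: 21 + 18 = 39.
Recombination frequency = 39/534 = 0.0730 ≈ 7.3%, i.e. 7.3 cM.

7.3 cM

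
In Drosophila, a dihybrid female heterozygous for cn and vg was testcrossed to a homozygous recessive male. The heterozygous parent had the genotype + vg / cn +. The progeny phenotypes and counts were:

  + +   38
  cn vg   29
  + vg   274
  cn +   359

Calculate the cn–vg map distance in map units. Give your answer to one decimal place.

The recombinant classes are + + and cn vg: 38 + 29 = 67.
Recombination frequency = 67/700 = 0.0957 ≈ 9.6%, i.e. 9.6 map units.

9.6 map units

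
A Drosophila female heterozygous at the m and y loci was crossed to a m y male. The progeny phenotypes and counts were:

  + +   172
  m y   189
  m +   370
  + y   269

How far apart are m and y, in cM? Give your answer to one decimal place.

The two most frequent classes, + y (269) and m + (370), are the parental types, so the F1 was + y / m +.
The recombinant classes are + + and m y: 172 + 189 = 361.
Recombination frequency = 361/1000 = 0.3610 ≈ 36.1%, i.e. 36.1 cM.

36.1 cM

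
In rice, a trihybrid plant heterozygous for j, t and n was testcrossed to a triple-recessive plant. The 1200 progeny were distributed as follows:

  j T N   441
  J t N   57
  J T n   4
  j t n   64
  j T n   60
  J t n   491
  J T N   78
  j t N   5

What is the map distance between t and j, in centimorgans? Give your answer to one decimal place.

The two most frequent reciprocal classes, J t n and j T N, are the parental types, so the F1 was J t n / j T N.
The two rarest classes, J T n and j t N, are the double crossovers. Comparing them with the parentals, only the t allele has switched, so t is the middle locus and the order is n – t – j.
Crossovers in the t–j interval produce the single-crossover classes j t n and J T N (64 + 78 = 142) plus the double crossovers (9).
RF(t–j) = (142 + 9) / 1200 = 151/1200 = 0.1258 → 12.6 centimorgans.

12.6 centimorgans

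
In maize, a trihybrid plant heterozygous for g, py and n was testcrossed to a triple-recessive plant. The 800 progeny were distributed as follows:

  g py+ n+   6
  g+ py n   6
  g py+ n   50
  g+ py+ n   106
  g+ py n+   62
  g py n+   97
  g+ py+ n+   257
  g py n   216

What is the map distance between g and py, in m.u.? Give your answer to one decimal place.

The two most frequent reciprocal classes, g+ py+ n+ and g py n, are the parental types, so the F1 was g+ py+ n+ / g py n.
The two rarest classes, g py+ n+ and g+ py n, are the double crossovers. Comparing them with the parentals, only the g allele has switched, so g is the middle locus and the order is py – g – n.
Crossovers in the py–g interval produce the single-crossover classes g+ py n+ and g py+ n (62 + 50 = 112) plus the double crossovers (12).
RF(py–g) = (112 + 12) / 800 = 124/800 = 0.1550 → 15.5 m.u.

15.5 m.u.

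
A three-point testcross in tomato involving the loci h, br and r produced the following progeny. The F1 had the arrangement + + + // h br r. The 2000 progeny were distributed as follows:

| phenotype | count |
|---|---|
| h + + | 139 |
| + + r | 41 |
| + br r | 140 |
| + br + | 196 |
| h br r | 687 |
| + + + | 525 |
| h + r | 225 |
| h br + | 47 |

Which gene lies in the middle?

r

The two rarest classes, + + r and h br +, are the double crossovers. Comparing them with the parentals, only the r allele has switched, so r is the middle locus and the order is br – r – h.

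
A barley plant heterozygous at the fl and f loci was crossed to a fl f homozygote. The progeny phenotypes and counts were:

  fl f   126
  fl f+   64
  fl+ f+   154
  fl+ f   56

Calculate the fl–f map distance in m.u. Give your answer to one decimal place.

30.0 m.u.

The two most frequent classes, fl+ f+ (154) and fl f (126), are the parental types, so the F1 was fl+ f+ / fl f.
The recombinant classes are fl+ f and fl f+: 56 + 64 = 120.
Recombination frequency = 120/400 = 0.3000 ≈ 30.0%, i.e. 30.0 m.u.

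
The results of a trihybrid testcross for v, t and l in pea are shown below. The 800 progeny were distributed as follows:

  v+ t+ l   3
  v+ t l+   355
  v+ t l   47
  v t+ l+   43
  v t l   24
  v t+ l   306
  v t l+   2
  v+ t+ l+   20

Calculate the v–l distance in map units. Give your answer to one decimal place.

11.9 map units

The two most frequent reciprocal classes, v t+ l and v+ t l+, are the parental types, so the F1 was v t+ l / v+ t l+.
The two rarest classes, v+ t+ l and v t l+, are the double crossovers. Comparing them with the parentals, only the v allele has switched, so v is the middle locus and the order is l – v – t.
Crossovers in the l–v interval produce the single-crossover classes v t+ l+ and v+ t l (43 + 47 = 90) plus the double crossovers (5).
RF(l–v) = (90 + 5) / 800 = 95/800 = 0.1187 → 11.9 map units.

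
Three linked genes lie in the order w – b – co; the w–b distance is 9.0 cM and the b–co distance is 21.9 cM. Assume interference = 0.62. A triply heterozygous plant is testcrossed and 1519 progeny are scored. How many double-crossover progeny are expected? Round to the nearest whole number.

11

Map distances give recombination frequencies of 0.090 and 0.219 for the two intervals.
With interference 0.62 (so coincidence = 0.38), expected double-crossover frequency = 0.090 × 0.219 × 0.38 = 0.00749.
Expected number = 0.00749 × 1519 = 11.38 ≈ 11.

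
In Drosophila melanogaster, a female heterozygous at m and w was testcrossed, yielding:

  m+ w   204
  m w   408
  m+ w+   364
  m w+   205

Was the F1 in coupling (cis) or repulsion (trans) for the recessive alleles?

The two most frequent classes are m+ w+ (364) and m w (408); these are the parental (non-recombinant) types.
So the F1 carried m+ w+ on one chromosome and m w on the other — the recessive alleles are on the same chromosome (cis / coupling).

cis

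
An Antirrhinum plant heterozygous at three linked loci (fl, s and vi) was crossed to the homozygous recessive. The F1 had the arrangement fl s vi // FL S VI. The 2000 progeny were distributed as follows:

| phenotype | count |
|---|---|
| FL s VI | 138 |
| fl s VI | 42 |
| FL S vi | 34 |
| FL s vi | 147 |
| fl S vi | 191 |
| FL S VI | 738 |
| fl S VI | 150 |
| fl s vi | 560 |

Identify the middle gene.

The two rarest classes, fl s VI and FL S vi, are the double crossovers. Comparing them with the parentals, only the vi allele has switched, so vi is the middle locus and the order is fl – vi – s.

vi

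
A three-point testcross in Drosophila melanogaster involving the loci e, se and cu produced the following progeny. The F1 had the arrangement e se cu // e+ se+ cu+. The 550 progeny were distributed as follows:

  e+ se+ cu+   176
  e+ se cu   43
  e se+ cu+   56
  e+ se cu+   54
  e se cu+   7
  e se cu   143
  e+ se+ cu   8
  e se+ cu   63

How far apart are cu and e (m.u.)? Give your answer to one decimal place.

The two rarest classes, e se cu+ and e+ se+ cu, are the double crossovers. Comparing them with the parentals, only the cu allele has switched, so cu is the middle locus and the order is e – cu – se.
Crossovers in the e–cu interval produce the single-crossover classes e+ se cu and e se+ cu+ (43 + 56 = 99) plus the double crossovers (15).
RF(e–cu) = (99 + 15) / 550 = 114/550 = 0.2073 → 20.7 m.u.

20.7 m.u.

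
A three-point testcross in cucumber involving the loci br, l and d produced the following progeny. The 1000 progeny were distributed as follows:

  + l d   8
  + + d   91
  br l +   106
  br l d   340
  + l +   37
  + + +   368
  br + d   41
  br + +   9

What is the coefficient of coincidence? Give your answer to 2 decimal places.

0.84

The two most frequent reciprocal classes, + + + and br l d, are the parental types, so the F1 was + + + / br l d.
The two rarest classes, br + + and + l d, are the double crossovers. Comparing them with the parentals, only the br allele has switched, so br is the middle locus and the order is l – br – d.
l–br: (78 + 17)/1000 = 0.0950; br–d: (197 + 17)/1000 = 0.2140.
Expected DCO frequency = 0.0950 × 0.2140 ≈ 0.02033; observed = 17/1000 ≈ 0.01700.
Coefficient of coincidence = 0.01700/0.02033 ≈ 0.84.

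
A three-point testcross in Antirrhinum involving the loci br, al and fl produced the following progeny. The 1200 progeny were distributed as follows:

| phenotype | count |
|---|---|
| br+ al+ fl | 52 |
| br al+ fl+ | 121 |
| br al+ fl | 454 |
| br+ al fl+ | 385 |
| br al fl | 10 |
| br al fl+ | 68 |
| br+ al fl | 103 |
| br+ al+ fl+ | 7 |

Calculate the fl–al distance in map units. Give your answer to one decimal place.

20.1 map units

The two most frequent reciprocal classes, br+ al fl+ and br al+ fl, are the parental types, so the F1 was br+ al fl+ / br al+ fl.
The two rarest classes, br+ al+ fl+ and br al fl, are the double crossovers. Comparing them with the parentals, only the al allele has switched, so al is the middle locus and the order is fl – al – br.
Crossovers in the fl–al interval produce the single-crossover classes br+ al fl and br al+ fl+ (103 + 121 = 224) plus the double crossovers (17).
RF(fl–al) = (224 + 17) / 1200 = 241/1200 = 0.2008 → 20.1 map units.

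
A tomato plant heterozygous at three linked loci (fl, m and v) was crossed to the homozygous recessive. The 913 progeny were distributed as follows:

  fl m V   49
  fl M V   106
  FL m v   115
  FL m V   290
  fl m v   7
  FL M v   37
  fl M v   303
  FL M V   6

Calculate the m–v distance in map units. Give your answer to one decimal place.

25.6 map units

The two most frequent reciprocal classes, fl M v and FL m V, are the parental types, so the F1 was fl M v / FL m V.
The two rarest classes, fl m v and FL M V, are the double crossovers. Comparing them with the parentals, only the m allele has switched, so m is the middle locus and the order is v – m – fl.
Crossovers in the v–m interval produce the single-crossover classes fl M V and FL m v (106 + 115 = 221) plus the double crossovers (13).
RF(v–m) = (221 + 13) / 913 = 234/913 = 0.2563 → 25.6 map units.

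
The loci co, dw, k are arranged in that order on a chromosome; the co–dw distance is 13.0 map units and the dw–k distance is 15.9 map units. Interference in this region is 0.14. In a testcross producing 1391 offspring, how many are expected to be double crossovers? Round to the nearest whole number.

25

Map distances give recombination frequencies of 0.130 and 0.159 for the two intervals.
With interference 0.14 (so coincidence = 0.86), expected double-crossover frequency = 0.130 × 0.159 × 0.86 = 0.01778.
Expected number = 0.01778 × 1391 = 24.73 ≈ 25.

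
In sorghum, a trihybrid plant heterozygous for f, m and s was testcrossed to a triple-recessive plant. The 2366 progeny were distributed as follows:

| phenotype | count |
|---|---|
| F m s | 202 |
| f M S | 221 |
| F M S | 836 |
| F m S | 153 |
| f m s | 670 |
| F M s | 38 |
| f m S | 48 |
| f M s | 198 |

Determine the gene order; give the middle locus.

s

The two most frequent reciprocal classes, f m s and F M S, are the parental types, so the F1 was f m s / F M S.
The two rarest classes, f m S and F M s, are the double crossovers. Comparing them with the parentals, only the s allele has switched, so s is the middle locus and the order is f – s – m.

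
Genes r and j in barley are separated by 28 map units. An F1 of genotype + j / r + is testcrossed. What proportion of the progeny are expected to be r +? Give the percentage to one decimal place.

36.0%

A map distance of 28 map units corresponds to a recombination frequency of 0.280.
The F1 is + j / r +, so r + is a parental gamete class with expected frequency (1 − r)/2 = 0.720/2 = 0.3600.
That is 0.3600 = 36.0% of the progeny.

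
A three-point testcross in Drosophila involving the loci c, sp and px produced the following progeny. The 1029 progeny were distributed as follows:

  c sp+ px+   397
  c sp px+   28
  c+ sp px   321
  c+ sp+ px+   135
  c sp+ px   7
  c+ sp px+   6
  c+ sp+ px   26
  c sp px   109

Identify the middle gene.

px

The two most frequent reciprocal classes, c sp+ px+ and c+ sp px, are the parental types, so the F1 was c sp+ px+ / c+ sp px.
The two rarest classes, c sp+ px and c+ sp px+, are the double crossovers. Comparing them with the parentals, only the px allele has switched, so px is the middle locus and the order is c – px – sp.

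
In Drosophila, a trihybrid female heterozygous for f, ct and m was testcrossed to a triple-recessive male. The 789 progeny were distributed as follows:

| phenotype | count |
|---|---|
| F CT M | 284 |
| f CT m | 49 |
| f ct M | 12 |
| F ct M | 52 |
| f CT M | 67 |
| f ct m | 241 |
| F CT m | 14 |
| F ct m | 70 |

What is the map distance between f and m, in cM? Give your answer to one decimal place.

20.7 cM

The two most frequent reciprocal classes, f ct m and F CT M, are the parental types, so the F1 was f ct m / F CT M.
The two rarest classes, f ct M and F CT m, are the double crossovers. Comparing them with the parentals, only the m allele has switched, so m is the middle locus and the order is f – m – ct.
Crossovers in the f–m interval produce the single-crossover classes F ct m and f CT M (70 + 67 = 137) plus the double crossovers (26).
RF(f–m) = (137 + 26) / 789 = 163/789 = 0.2066 → 20.7 cM.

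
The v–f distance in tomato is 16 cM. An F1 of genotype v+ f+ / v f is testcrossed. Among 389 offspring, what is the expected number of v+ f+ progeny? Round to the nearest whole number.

163

A map distance of 16 cM corresponds to a recombination frequency of 0.160.
The F1 is v+ f+ / v f, so v+ f+ is a parental gamete class with expected frequency (1 − r)/2 = 0.840/2 = 0.4200.
Expected number = 0.4200 × 389 = 163.38 ≈ 163.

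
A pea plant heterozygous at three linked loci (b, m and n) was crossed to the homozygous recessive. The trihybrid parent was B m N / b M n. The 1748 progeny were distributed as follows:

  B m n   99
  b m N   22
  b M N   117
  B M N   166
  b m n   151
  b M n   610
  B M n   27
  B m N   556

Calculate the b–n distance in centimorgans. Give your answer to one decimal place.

The two rarest classes, b m N and B M n, are the double crossovers. Comparing them with the parentals, only the b allele has switched, so b is the middle locus and the order is n – b – m.
Crossovers in the n–b interval produce the single-crossover classes B m n and b M N (99 + 117 = 216) plus the double crossovers (49).
RF(n–b) = (216 + 49) / 1748 = 265/1748 = 0.1516 → 15.2 centimorgans.

15.2 centimorgans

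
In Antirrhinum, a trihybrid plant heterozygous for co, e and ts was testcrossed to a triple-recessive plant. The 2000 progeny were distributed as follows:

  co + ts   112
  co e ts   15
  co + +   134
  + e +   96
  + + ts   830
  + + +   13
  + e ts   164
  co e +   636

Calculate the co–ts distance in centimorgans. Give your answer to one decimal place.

11.8 centimorgans

The two most frequent reciprocal classes, co e + and + + ts, are the parental types, so the F1 was co e + / + + ts.
The two rarest classes, co e ts and + + +, are the double crossovers. Comparing them with the parentals, only the ts allele has switched, so ts is the middle locus and the order is e – ts – co.
Crossovers in the ts–co interval produce the single-crossover classes + e + and co + ts (96 + 112 = 208) plus the double crossovers (28).
RF(ts–co) = (208 + 28) / 2000 = 236/2000 = 0.1180 → 11.8 centimorgans.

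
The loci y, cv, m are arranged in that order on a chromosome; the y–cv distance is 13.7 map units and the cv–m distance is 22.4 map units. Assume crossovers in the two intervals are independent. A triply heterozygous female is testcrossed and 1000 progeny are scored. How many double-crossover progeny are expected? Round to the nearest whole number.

Map distances give recombination frequencies of 0.137 and 0.224 for the two intervals.
With no interference, expected double-crossover frequency = 0.137 × 0.224 = 0.03069.
Expected number = 0.03069 × 1000 = 30.69 ≈ 31.

31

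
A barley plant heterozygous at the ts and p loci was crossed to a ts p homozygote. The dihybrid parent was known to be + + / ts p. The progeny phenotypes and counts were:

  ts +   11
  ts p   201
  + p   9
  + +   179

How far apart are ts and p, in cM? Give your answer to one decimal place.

The recombinant classes are + p and ts +: 9 + 11 = 20.
Recombination frequency = 20/400 = 0.0500 ≈ 5.0%, i.e. 5.0 cM.

5.0 cM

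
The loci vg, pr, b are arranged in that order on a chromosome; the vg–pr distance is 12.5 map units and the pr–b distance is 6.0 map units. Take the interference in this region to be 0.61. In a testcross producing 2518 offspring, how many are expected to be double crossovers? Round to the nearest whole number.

7

Map distances give recombination frequencies of 0.125 and 0.060 for the two intervals.
With interference 0.61 (so coincidence = 0.39), expected double-crossover frequency = 0.125 × 0.060 × 0.39 = 0.00293.
Expected number = 0.00293 × 2518 = 7.37 ≈ 7.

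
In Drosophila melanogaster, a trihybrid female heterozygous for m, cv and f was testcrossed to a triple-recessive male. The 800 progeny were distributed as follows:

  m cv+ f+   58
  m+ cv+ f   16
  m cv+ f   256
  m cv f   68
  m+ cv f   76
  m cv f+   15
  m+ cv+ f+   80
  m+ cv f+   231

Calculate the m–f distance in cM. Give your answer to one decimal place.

20.6 cM

The two most frequent reciprocal classes, m+ cv f+ and m cv+ f, are the parental types, so the F1 was m+ cv f+ / m cv+ f.
The two rarest classes, m cv f+ and m+ cv+ f, are the double crossovers. Comparing them with the parentals, only the m allele has switched, so m is the middle locus and the order is f – m – cv.
Crossovers in the f–m interval produce the single-crossover classes m+ cv f and m cv+ f+ (76 + 58 = 134) plus the double crossovers (31).
RF(f–m) = (134 + 31) / 800 = 165/800 = 0.2062 → 20.6 cM.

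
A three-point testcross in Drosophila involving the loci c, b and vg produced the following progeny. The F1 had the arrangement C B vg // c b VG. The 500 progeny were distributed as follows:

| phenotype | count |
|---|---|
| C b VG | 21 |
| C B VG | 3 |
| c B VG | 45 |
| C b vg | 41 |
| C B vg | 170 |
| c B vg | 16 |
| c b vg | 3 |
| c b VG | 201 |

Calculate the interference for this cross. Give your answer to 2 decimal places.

0.24

The two rarest classes, C B VG and c b vg, are the double crossovers. Comparing them with the parentals, only the vg allele has switched, so vg is the middle locus and the order is b – vg – c.
b–vg: (86 + 6)/500 = 0.1840; vg–c: (37 + 6)/500 = 0.0860.
Expected DCO frequency = 0.1840 × 0.0860 ≈ 0.01582; observed = 6/500 ≈ 0.01200.
Coefficient of coincidence = 0.01200/0.01582 ≈ 0.76; interference = 1 − 0.76 = 0.24.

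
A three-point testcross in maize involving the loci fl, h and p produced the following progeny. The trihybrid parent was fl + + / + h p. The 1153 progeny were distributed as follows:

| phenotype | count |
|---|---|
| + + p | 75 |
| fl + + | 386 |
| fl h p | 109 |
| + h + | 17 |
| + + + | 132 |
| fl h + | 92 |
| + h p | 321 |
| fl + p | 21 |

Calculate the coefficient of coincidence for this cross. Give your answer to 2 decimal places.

The two rarest classes, fl + p and + h +, are the double crossovers. Comparing them with the parentals, only the p allele has switched, so p is the middle locus and the order is fl – p – h.
fl–p: (241 + 38)/1153 = 0.2420; p–h: (167 + 38)/1153 = 0.1778.
Expected DCO frequency = 0.2420 × 0.1778 ≈ 0.04303; observed = 38/1153 ≈ 0.03296.
Coefficient of coincidence = 0.03296/0.04303 ≈ 0.77.

0.77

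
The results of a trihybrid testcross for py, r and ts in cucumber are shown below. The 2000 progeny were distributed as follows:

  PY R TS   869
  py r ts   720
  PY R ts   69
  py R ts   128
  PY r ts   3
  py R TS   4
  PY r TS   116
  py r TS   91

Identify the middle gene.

The two most frequent reciprocal classes, PY R TS and py r ts, are the parental types, so the F1 was PY R TS / py r ts.
The two rarest classes, py R TS and PY r ts, are the double crossovers. Comparing them with the parentals, only the py allele has switched, so py is the middle locus and the order is r – py – ts.

py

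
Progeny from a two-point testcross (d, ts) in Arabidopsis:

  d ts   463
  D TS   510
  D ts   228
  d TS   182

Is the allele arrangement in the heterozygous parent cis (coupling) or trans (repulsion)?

The two most frequent classes are D TS (510) and d ts (463); these are the parental (non-recombinant) types.
So the F1 carried D TS on one chromosome and d ts on the other — the recessive alleles are on the same chromosome (cis / coupling).

cis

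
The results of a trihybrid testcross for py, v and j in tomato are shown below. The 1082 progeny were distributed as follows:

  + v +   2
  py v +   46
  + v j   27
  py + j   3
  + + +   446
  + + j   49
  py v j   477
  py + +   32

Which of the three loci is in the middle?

The two most frequent reciprocal classes, + + + and py v j, are the parental types, so the F1 was + + + / py v j.
The two rarest classes, + v + and py + j, are the double crossovers. Comparing them with the parentals, only the v allele has switched, so v is the middle locus and the order is j – v – py.

v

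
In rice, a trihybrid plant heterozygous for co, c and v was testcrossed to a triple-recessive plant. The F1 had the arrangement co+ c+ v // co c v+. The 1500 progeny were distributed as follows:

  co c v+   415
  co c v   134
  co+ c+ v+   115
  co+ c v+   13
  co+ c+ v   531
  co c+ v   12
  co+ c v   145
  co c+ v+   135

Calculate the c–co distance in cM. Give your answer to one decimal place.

The two rarest classes, co c+ v and co+ c v+, are the double crossovers. Comparing them with the parentals, only the co allele has switched, so co is the middle locus and the order is c – co – v.
Crossovers in the c–co interval produce the single-crossover classes co+ c v and co c+ v+ (145 + 135 = 280) plus the double crossovers (25).
RF(c–co) = (280 + 25) / 1500 = 305/1500 = 0.2033 → 20.3 cM.

20.3 cM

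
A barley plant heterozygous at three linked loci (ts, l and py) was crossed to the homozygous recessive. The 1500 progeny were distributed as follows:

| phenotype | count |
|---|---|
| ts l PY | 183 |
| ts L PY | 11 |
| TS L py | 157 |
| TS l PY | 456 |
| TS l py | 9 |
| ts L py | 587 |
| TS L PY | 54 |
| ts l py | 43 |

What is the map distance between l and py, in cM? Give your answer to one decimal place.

7.8 cM

The two most frequent reciprocal classes, ts L py and TS l PY, are the parental types, so the F1 was ts L py / TS l PY.
The two rarest classes, ts L PY and TS l py, are the double crossovers. Comparing them with the parentals, only the py allele has switched, so py is the middle locus and the order is ts – py – l.
Crossovers in the py–l interval produce the single-crossover classes ts l py and TS L PY (43 + 54 = 97) plus the double crossovers (20).
RF(py–l) = (97 + 20) / 1500 = 117/1500 = 0.0780 → 7.8 cM.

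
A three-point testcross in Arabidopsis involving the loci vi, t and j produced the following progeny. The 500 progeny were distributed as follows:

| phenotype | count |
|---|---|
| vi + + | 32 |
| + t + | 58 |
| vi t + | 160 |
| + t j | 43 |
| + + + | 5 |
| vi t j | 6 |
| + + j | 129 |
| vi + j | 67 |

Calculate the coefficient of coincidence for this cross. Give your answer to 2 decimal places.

The two most frequent reciprocal classes, vi t + and + + j, are the parental types, so the F1 was vi t + / + + j.
The two rarest classes, vi t j and + + +, are the double crossovers. Comparing them with the parentals, only the j allele has switched, so j is the middle locus and the order is t – j – vi.
t–j: (75 + 11)/500 = 0.1720; j–vi: (125 + 11)/500 = 0.2720.
Expected DCO frequency = 0.1720 × 0.2720 ≈ 0.04678; observed = 11/500 ≈ 0.02200.
Coefficient of coincidence = 0.02200/0.04678 ≈ 0.47.

0.47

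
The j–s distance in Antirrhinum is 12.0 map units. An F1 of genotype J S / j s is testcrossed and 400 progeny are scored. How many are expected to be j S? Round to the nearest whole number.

24

A map distance of 12.0 map units corresponds to a recombination frequency of 0.120.
The F1 is J S / j s, so j S is a recombinant gamete class with expected frequency r/2 = 0.120/2 = 0.0600.
Expected number = 0.0600 × 400 = 24.00 ≈ 24.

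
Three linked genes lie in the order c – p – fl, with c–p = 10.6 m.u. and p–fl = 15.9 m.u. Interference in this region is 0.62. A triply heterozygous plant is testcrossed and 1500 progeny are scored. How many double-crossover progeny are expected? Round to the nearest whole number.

10

Map distances give recombination frequencies of 0.106 and 0.159 for the two intervals.
With interference 0.62 (so coincidence = 0.38), expected double-crossover frequency = 0.106 × 0.159 × 0.38 = 0.00640.
Expected number = 0.00640 × 1500 = 9.61 ≈ 10.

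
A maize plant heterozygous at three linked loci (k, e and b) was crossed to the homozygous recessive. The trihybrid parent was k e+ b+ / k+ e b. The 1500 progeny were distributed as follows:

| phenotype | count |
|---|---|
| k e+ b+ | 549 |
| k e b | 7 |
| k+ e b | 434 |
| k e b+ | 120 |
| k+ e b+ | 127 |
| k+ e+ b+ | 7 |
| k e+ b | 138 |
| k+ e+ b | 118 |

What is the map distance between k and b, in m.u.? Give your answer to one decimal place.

The two rarest classes, k+ e+ b+ and k e b, are the double crossovers. Comparing them with the parentals, only the k allele has switched, so k is the middle locus and the order is e – k – b.
Crossovers in the k–b interval produce the single-crossover classes k e+ b and k+ e b+ (138 + 127 = 265) plus the double crossovers (14).
RF(k–b) = (265 + 14) / 1500 = 279/1500 = 0.1860 → 18.6 m.u.

18.6 m.u.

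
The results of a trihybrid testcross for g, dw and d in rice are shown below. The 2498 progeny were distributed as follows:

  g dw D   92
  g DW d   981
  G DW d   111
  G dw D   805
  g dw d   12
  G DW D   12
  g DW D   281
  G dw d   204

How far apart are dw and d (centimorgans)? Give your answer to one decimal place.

The two most frequent reciprocal classes, g DW d and G dw D, are the parental types, so the F1 was g DW d / G dw D.
The two rarest classes, g dw d and G DW D, are the double crossovers. Comparing them with the parentals, only the dw allele has switched, so dw is the middle locus and the order is g – dw – d.
Crossovers in the dw–d interval produce the single-crossover classes g DW D and G dw d (281 + 204 = 485) plus the double crossovers (24).
RF(dw–d) = (485 + 24) / 2498 = 509/2498 = 0.2038 → 20.4 centimorgans.

20.4 centimorgans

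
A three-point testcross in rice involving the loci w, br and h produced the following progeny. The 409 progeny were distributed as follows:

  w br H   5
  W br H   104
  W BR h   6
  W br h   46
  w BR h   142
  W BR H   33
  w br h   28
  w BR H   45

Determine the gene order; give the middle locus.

The two most frequent reciprocal classes, W br H and w BR h, are the parental types, so the F1 was W br H / w BR h.
The two rarest classes, w br H and W BR h, are the double crossovers. Comparing them with the parentals, only the w allele has switched, so w is the middle locus and the order is h – w – br.

w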